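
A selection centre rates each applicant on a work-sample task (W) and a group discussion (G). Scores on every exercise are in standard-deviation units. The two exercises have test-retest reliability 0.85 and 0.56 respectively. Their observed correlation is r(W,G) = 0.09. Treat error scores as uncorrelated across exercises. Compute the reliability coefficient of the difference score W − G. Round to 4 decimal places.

0.6758

Var(W−G) = 1 + 1 − 2·0.09 = 2 − 0.18 = 1.82.
With uncorrelated errors the cross-covariances are all true-score covariance, so they carry over unchanged; only the diagonal terms shrink to ρᵢσᵢ².
True-score variance = [0.85 + 0.56] − 0.18 = 1.41 − 0.18 = 1.23.
Reliability = 1.23 / 1.82 = 0.6758.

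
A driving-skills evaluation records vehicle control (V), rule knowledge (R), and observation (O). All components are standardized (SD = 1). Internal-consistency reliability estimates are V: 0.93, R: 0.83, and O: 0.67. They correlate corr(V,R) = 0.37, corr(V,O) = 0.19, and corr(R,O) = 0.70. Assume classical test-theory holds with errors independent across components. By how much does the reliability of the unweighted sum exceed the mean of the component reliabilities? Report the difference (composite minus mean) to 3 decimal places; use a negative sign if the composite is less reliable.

Var(sum) = 3 + 2.52 = 5.52; true-score variance = 2.43 + 2.52 = 4.95; composite reliability = 0.8967.
Mean component reliability = 0.8100.
Difference = 0.8967 − 0.8100 = 0.087.

0.087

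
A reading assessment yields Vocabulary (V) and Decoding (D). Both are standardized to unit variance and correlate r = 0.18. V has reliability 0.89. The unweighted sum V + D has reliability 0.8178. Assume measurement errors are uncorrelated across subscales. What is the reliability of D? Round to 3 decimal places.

Var(V+D) = 2 + 2·0.18 = 2.360.
True-score variance = ρ_V + ρ_D + 2·0.18, so 0.8178 = (0.89 + ρ_D + 0.36) / 2.360.
ρ_D = 0.8178·2.360 − 0.89 − 0.36 = 0.680.

0.680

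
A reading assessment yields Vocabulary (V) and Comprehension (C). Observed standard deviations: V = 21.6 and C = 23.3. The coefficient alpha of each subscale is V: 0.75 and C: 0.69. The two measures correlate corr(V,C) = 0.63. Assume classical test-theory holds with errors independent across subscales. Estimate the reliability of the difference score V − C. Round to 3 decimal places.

0.241

Var(V−C) = 21.6² + 23.3² − 2·21.6·23.3·0.63 = 1009.45 − 634.133 = 375.317.
With uncorrelated errors the cross-covariances are all true-score covariance, so they carry over unchanged; only the diagonal terms shrink to ρᵢσᵢ².
True-score variance = [21.6²·0.75 + 23.3²·0.69] − 634.133 = 724.514 − 634.133 = 90.3813.
Reliability = 90.3813 / 375.317 = 0.241.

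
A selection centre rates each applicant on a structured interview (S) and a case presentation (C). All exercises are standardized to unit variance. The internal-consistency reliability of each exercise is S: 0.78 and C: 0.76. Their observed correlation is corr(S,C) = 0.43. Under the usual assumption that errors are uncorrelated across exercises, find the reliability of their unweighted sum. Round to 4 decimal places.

Var(S+C) = 2 + 2·[0.43] = 2 + 0.86 = 2.86.
With uncorrelated errors the cross-covariances are all true-score covariance, so they carry over unchanged; only the diagonal terms shrink to ρᵢσᵢ².
True-score variance = [0.78 + 0.76] + 0.86 = 1.54 + 0.86 = 2.4.
Reliability = 2.4 / 2.86 = 0.8392.

0.8392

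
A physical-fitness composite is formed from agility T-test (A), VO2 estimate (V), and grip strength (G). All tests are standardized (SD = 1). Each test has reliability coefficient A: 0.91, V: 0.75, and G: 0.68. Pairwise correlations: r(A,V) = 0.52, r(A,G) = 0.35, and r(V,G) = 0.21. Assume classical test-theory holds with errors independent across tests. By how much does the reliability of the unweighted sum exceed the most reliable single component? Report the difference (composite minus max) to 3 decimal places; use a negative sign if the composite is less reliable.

Var(sum) = 3 + 2.16 = 5.16; true-score variance = 2.34 + 2.16 = 4.5; composite reliability = 0.8721.
Max component reliability = 0.9100.
Difference = 0.8721 − 0.9100 = -0.038.

-0.038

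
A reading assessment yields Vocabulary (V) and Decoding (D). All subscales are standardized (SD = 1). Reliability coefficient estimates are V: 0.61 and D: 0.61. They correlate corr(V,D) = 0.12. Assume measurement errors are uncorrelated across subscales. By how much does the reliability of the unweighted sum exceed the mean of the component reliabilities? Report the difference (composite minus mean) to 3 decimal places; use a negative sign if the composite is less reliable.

0.042

Var(sum) = 2 + 0.24 = 2.24; true-score variance = 1.22 + 0.24 = 1.46; composite reliability = 0.6518.
Mean component reliability = 0.6100.
Difference = 0.6518 − 0.6100 = 0.042.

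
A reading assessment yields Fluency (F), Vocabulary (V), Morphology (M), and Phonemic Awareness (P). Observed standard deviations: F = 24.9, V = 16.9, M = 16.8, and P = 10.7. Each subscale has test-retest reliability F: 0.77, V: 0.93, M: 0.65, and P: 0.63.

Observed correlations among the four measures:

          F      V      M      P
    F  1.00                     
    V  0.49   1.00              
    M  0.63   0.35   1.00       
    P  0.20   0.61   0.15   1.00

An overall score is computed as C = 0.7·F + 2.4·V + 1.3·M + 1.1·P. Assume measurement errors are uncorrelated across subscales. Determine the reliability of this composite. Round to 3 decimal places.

Var(C) = 0.7²·24.9² + 2.4²·16.9² + 1.3²·16.8² + 1.1²·10.7² + 2·[1.68·24.9·16.9·0.49 + 0.91·24.9·16.8·0.63 + 0.77·24.9·10.7·0.20 + 3.12·16.9·16.8·0.35 + 2.64·16.9·10.7·0.61 + 1.43·16.8·10.7·0.15] = 2564.44 + 2534.14 = 5098.58.
Under uncorrelated errors the observed covariances equal the true-score covariances, so only the own-variance terms attenuate.
True-score variance = [0.7²·24.9²·0.77 + 2.4²·16.9²·0.93 + 1.3²·16.8²·0.65 + 1.1²·10.7²·0.63] + 2534.14 = 2161.2 + 2534.14 = 4695.35.
Reliability = 4695.35 / 5098.58 = 0.921.

0.921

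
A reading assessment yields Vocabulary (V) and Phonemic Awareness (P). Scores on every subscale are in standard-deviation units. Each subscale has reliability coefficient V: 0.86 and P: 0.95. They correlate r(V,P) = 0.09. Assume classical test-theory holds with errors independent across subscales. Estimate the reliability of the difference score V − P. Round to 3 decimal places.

Var(V−P) = 1 + 1 − 2·0.09 = 2 − 0.18 = 1.82.
Because errors are independent across components, Cov(Tᵢ,Tⱼ) = Cov(Xᵢ,Xⱼ); the off-diagonal part of the true-score variance is the same as above.
True-score variance = [0.86 + 0.95] − 0.18 = 1.81 − 0.18 = 1.63.
Reliability = 1.63 / 1.82 = 0.896.

0.896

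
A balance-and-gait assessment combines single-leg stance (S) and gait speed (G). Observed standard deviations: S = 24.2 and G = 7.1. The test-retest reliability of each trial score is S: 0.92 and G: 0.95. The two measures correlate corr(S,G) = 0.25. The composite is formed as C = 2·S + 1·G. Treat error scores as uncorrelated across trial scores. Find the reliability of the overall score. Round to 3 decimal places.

Var(C) = 2²·24.2² + 7.1² + 2·[2·24.2·7.1·0.25] = 2392.97 + 171.82 = 2564.79.
With uncorrelated errors the cross-covariances are all true-score covariance, so they carry over unchanged; only the diagonal terms shrink to ρᵢσᵢ².
True-score variance = [2²·24.2²·0.92 + 7.1²·0.95] + 171.82 = 2203.04 + 171.82 = 2374.86.
Reliability = 2374.86 / 2564.79 = 0.926.

0.926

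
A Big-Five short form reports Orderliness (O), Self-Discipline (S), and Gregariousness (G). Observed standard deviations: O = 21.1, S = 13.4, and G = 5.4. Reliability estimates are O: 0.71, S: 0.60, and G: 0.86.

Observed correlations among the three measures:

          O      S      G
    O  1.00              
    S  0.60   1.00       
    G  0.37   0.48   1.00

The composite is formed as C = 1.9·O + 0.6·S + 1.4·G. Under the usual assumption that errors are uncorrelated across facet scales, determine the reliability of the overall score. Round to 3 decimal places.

0.792

Var(C) = 1.9²·21.1² + 0.6²·13.4² + 1.4²·5.4² + 2·[1.14·21.1·13.4·0.60 + 2.66·21.1·5.4·0.37 + 0.84·13.4·5.4·0.48] = 1729 + 669.419 = 2398.42.
Because errors are independent across components, Cov(Tᵢ,Tⱼ) = Cov(Xᵢ,Xⱼ); the off-diagonal part of the true-score variance is the same as above.
True-score variance = [1.9²·21.1²·0.71 + 0.6²·13.4²·0.60 + 1.4²·5.4²·0.86] + 669.419 = 1229.05 + 669.419 = 1898.47.
Reliability = 1898.47 / 2398.42 = 0.792.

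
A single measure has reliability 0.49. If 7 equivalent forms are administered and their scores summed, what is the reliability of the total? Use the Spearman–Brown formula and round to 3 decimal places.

0.871

ρ_k = kρ / (1 + (k−1)ρ) = 7·0.49 / (1 + 6·0.49) = 3.430 / 3.940 = 0.871.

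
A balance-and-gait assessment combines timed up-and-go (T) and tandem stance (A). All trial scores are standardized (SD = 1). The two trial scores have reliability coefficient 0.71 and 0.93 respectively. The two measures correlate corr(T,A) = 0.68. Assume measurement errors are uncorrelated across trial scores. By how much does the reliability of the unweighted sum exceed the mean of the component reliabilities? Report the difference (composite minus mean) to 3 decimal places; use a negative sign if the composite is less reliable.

Var(sum) = 2 + 1.36 = 3.36; true-score variance = 1.64 + 1.36 = 3; composite reliability = 0.8929.
Mean component reliability = 0.8200.
Difference = 0.8929 − 0.8200 = 0.073.

0.073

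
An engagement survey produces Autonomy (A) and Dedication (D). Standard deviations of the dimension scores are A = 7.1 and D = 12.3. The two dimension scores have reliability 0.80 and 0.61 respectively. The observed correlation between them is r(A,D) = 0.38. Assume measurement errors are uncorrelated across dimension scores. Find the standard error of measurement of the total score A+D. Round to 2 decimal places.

8.31

Var(total) = 201.7 + 66.3708 = 268.071.
True-score variance = 132.615 + 66.3708 = 198.986, so reliability = 0.7423.
Error variance = 268.071 − 198.986 = 69.0851; SEM = √69.0851 = 8.31.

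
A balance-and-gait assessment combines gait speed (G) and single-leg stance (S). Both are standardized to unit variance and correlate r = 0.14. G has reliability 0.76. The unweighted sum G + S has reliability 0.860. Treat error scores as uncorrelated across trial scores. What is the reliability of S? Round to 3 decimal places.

Var(G+S) = 2 + 2·0.14 = 2.280.
True-score variance = ρ_G + ρ_S + 2·0.14, so 0.860 = (0.76 + ρ_S + 0.28) / 2.280.
ρ_S = 0.860·2.280 − 0.76 − 0.28 = 0.921.

0.921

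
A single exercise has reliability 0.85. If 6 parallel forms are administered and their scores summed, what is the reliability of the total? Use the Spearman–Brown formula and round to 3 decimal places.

ρ_k = kρ / (1 + (k−1)ρ) = 6·0.85 / (1 + 5·0.85) = 5.100 / 5.250 = 0.971.

0.971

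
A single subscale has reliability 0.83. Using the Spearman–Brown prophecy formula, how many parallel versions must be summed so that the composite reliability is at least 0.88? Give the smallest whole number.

2

k ≥ ρ*(1−ρ₁)/(ρ₁(1−ρ*)) = 0.88·0.17 / (0.83·0.12) = 1.502.
Smallest integer k = 2.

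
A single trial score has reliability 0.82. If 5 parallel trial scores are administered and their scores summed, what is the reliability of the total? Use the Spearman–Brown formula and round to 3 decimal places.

ρ_k = kρ / (1 + (k−1)ρ) = 5·0.82 / (1 + 4·0.82) = 4.100 / 4.280 = 0.958.

0.958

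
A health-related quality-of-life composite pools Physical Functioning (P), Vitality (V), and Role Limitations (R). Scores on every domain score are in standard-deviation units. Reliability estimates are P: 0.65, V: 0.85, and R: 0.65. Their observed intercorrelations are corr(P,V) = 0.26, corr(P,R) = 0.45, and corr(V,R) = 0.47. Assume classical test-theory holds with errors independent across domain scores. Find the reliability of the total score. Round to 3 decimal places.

0.841

Var(P+V+R) = 3 + 2·[0.26 + 0.45 + 0.47] = 3 + 2.36 = 5.36.
Because errors are independent across components, Cov(Tᵢ,Tⱼ) = Cov(Xᵢ,Xⱼ); the off-diagonal part of the true-score variance is the same as above.
True-score variance = [0.65 + 0.85 + 0.65] + 2.36 = 2.15 + 2.36 = 4.51.
Reliability = 4.51 / 5.36 = 0.841.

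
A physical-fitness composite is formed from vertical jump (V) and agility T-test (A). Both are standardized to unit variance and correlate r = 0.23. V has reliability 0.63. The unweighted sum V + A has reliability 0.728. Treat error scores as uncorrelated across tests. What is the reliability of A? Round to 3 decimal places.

0.701

Var(V+A) = 2 + 2·0.23 = 2.460.
True-score variance = ρ_V + ρ_A + 2·0.23, so 0.728 = (0.63 + ρ_A + 0.46) / 2.460.
ρ_A = 0.728·2.460 − 0.63 − 0.46 = 0.701.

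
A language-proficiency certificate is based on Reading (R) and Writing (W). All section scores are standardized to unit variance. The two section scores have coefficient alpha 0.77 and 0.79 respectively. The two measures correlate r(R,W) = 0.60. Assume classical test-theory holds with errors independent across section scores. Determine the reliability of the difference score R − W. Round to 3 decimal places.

0.450

Var(R−W) = 1 + 1 − 2·0.60 = 2 − 1.2 = 0.8.
Under uncorrelated errors the observed covariances equal the true-score covariances, so only the own-variance terms attenuate.
True-score variance = [0.77 + 0.79] − 1.2 = 1.56 − 1.2 = 0.36.
Reliability = 0.36 / 0.8 = 0.450.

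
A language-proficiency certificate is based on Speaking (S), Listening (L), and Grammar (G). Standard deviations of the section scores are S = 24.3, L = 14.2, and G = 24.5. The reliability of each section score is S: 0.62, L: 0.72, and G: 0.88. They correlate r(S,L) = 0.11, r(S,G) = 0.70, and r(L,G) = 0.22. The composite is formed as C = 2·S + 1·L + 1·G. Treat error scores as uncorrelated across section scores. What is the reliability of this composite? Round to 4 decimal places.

0.8002

Var(C) = 2²·24.3² + 14.2² + 24.5² + 2·[2·24.3·14.2·0.11 + 2·24.3·24.5·0.70 + 14.2·24.5·0.22] = 3163.85 + 1971.88 = 5135.73.
Because errors are independent across components, Cov(Tᵢ,Tⱼ) = Cov(Xᵢ,Xⱼ); the off-diagonal part of the true-score variance is the same as above.
True-score variance = [2²·24.3²·0.62 + 14.2²·0.72 + 24.5²·0.88] + 1971.88 = 2137.82 + 1971.88 = 4109.7.
Reliability = 4109.7 / 5135.73 = 0.8002.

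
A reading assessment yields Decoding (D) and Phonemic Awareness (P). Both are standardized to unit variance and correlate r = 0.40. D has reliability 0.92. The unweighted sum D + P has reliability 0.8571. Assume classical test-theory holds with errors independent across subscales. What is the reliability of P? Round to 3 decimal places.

0.680

Var(D+P) = 2 + 2·0.40 = 2.800.
True-score variance = ρ_D + ρ_P + 2·0.40, so 0.8571 = (0.92 + ρ_P + 0.80) / 2.800.
ρ_P = 0.8571·2.800 − 0.92 − 0.80 = 0.680.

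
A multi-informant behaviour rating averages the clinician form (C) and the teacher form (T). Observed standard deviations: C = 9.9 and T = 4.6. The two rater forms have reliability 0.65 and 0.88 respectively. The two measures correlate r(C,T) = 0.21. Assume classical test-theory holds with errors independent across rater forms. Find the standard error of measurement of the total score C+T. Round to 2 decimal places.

6.07

Var(total) = 119.17 + 19.1268 = 138.297.
True-score variance = 82.3273 + 19.1268 = 101.454, so reliability = 0.7336.
Error variance = 138.297 − 101.454 = 36.8427; SEM = √36.8427 = 6.07.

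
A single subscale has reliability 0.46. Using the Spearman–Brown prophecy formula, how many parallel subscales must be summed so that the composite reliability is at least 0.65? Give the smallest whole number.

k ≥ ρ*(1−ρ₁)/(ρ₁(1−ρ*)) = 0.65·0.54 / (0.46·0.35) = 2.180.
Smallest integer k = 3.

3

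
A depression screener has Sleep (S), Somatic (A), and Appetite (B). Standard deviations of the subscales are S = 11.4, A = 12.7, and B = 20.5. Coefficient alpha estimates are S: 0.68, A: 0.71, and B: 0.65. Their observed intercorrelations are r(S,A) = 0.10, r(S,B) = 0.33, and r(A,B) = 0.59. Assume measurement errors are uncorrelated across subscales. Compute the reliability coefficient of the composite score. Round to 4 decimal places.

Var(S+A+B) = 11.4² + 12.7² + 20.5² + 2·[11.4·12.7·0.10 + 11.4·20.5·0.33 + 12.7·20.5·0.59] = 711.5 + 490.411 = 1201.91.
Under uncorrelated errors the observed covariances equal the true-score covariances, so only the own-variance terms attenuate.
True-score variance = [11.4²·0.68 + 12.7²·0.71 + 20.5²·0.65] + 490.411 = 476.051 + 490.411 = 966.462.
Reliability = 966.462 / 1201.91 = 0.8041.

0.8041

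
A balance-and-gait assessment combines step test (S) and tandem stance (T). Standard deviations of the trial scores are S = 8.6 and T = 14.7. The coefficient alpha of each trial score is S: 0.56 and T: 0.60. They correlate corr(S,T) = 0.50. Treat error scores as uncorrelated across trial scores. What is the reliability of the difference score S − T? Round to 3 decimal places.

0.273

Var(S−T) = 8.6² + 14.7² − 2·8.6·14.7·0.50 = 290.05 − 126.42 = 163.63.
With uncorrelated errors the cross-covariances are all true-score covariance, so they carry over unchanged; only the diagonal terms shrink to ρᵢσᵢ².
True-score variance = [8.6²·0.56 + 14.7²·0.60] − 126.42 = 171.072 − 126.42 = 44.6516.
Reliability = 44.6516 / 163.63 = 0.273.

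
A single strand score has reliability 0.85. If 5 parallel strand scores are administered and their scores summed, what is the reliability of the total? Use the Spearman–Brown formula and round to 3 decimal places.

ρ_k = kρ / (1 + (k−1)ρ) = 5·0.85 / (1 + 4·0.85) = 4.250 / 4.400 = 0.966.

0.966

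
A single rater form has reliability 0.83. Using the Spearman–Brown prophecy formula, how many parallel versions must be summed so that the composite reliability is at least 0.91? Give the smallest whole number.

3

k ≥ ρ*(1−ρ₁)/(ρ₁(1−ρ*)) = 0.91·0.17 / (0.83·0.09) = 2.071.
Smallest integer k = 3.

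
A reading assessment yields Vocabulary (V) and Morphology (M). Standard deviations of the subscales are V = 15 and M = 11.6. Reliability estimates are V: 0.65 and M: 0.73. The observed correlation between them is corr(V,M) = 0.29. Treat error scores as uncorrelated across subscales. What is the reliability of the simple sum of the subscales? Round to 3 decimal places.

Var(V+M) = 15² + 11.6² + 2·[15·11.6·0.29] = 359.56 + 100.92 = 460.48.
Under uncorrelated errors the observed covariances equal the true-score covariances, so only the own-variance terms attenuate.
True-score variance = [15²·0.65 + 11.6²·0.73] + 100.92 = 244.479 + 100.92 = 345.399.
Reliability = 345.399 / 460.48 = 0.750.

0.750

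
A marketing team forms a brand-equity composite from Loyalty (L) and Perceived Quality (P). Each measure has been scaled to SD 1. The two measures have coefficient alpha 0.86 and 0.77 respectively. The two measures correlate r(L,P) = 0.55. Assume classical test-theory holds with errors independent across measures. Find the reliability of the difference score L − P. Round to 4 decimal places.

0.5889

Var(L−P) = 1 + 1 − 2·0.55 = 2 − 1.1 = 0.9.
Because errors are independent across components, Cov(Tᵢ,Tⱼ) = Cov(Xᵢ,Xⱼ); the off-diagonal part of the true-score variance is the same as above.
True-score variance = [0.86 + 0.77] − 1.1 = 1.63 − 1.1 = 0.53.
Reliability = 0.53 / 0.9 = 0.5889.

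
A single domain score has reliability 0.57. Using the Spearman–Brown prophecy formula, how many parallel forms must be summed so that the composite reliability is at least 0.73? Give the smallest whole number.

3

k ≥ ρ*(1−ρ₁)/(ρ₁(1−ρ*)) = 0.73·0.43 / (0.57·0.27) = 2.040.
Smallest integer k = 3.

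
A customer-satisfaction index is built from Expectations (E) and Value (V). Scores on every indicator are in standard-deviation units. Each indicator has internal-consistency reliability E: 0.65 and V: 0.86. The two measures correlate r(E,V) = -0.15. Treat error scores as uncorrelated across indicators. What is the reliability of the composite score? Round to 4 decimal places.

0.7118

Var(E+V) = 2 + 2·[(-0.15)] = 2 − 0.3 = 1.7.
Because errors are independent across components, Cov(Tᵢ,Tⱼ) = Cov(Xᵢ,Xⱼ); the off-diagonal part of the true-score variance is the same as above.
True-score variance = [0.65 + 0.86] − 0.3 = 1.51 − 0.3 = 1.21.
Reliability = 1.21 / 1.7 = 0.7118.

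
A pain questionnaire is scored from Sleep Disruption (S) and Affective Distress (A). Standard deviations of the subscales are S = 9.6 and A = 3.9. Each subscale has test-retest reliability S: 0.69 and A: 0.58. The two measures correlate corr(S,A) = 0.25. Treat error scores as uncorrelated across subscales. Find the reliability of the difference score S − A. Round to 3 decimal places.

0.606

Var(S−A) = 9.6² + 3.9² − 2·9.6·3.9·0.25 = 107.37 − 18.72 = 88.65.
Under uncorrelated errors the observed covariances equal the true-score covariances, so only the own-variance terms attenuate.
True-score variance = [9.6²·0.69 + 3.9²·0.58] − 18.72 = 72.4122 − 18.72 = 53.6922.
Reliability = 53.6922 / 88.65 = 0.606.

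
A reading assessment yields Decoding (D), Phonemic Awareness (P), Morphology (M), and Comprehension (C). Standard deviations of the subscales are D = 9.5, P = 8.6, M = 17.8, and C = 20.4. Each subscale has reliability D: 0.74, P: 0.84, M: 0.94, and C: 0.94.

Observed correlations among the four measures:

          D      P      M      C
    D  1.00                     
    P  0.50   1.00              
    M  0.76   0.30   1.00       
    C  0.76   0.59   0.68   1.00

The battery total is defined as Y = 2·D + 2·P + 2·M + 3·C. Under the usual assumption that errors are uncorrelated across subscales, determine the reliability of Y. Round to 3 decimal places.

Var(Y) = 2²·9.5² + 2²·8.6² + 2²·17.8² + 3²·20.4² + 2·[4·9.5·8.6·0.50 + 4·9.5·17.8·0.76 + 6·9.5·20.4·0.76 + 4·8.6·17.8·0.30 + 6·8.6·20.4·0.59 + 6·17.8·20.4·0.68] = 5669.64 + 7694.95 = 13364.6.
Under uncorrelated errors the observed covariances equal the true-score covariances, so only the own-variance terms attenuate.
True-score variance = [2²·9.5²·0.74 + 2²·8.6²·0.84 + 2²·17.8²·0.94 + 3²·20.4²·0.94] + 7694.95 = 5227.68 + 7694.95 = 12922.6.
Reliability = 12922.6 / 13364.6 = 0.967.

0.967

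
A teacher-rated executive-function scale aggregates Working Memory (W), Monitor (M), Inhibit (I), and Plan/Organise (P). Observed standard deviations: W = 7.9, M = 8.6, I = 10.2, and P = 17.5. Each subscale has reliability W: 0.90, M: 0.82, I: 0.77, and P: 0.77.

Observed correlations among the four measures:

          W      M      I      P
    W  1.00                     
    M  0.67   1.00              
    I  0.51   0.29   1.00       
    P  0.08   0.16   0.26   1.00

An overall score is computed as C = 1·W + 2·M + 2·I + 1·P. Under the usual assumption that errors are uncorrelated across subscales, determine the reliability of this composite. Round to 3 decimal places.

0.883

Var(C) = 7.9² + 2²·8.6² + 2²·10.2² + 17.5² + 2·[2·7.9·8.6·0.67 + 2·7.9·10.2·0.51 + 7.9·17.5·0.08 + 4·8.6·10.2·0.29 + 2·8.6·17.5·0.16 + 2·10.2·17.5·0.26] = 1080.66 + 854.053 = 1934.71.
Because errors are independent across components, Cov(Tᵢ,Tⱼ) = Cov(Xᵢ,Xⱼ); the off-diagonal part of the true-score variance is the same as above.
True-score variance = [7.9²·0.90 + 2²·8.6²·0.82 + 2²·10.2²·0.77 + 17.5²·0.77] + 854.053 = 855.013 + 854.053 = 1709.07.
Reliability = 1709.07 / 1934.71 = 0.883.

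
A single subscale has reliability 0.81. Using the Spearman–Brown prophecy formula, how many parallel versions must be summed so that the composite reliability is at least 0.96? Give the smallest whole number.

k ≥ ρ*(1−ρ₁)/(ρ₁(1−ρ*)) = 0.96·0.19 / (0.81·0.04) = 5.630.
Smallest integer k = 6.

6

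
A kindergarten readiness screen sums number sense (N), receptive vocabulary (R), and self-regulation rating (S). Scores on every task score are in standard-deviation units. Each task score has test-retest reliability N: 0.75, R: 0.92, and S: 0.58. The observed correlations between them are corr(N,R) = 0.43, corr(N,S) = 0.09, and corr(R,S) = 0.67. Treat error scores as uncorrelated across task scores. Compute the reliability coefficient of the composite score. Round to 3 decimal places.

0.861

Var(N+R+S) = 3 + 2·[0.43 + 0.09 + 0.67] = 3 + 2.38 = 5.38.
Because errors are independent across components, Cov(Tᵢ,Tⱼ) = Cov(Xᵢ,Xⱼ); the off-diagonal part of the true-score variance is the same as above.
True-score variance = [0.75 + 0.92 + 0.58] + 2.38 = 2.25 + 2.38 = 4.63.
Reliability = 4.63 / 5.38 = 0.861.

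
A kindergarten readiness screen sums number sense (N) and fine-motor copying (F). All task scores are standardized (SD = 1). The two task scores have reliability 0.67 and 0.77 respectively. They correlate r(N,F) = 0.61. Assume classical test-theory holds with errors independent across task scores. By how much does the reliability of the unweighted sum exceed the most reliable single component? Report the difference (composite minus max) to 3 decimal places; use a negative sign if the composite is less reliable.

0.056

Var(sum) = 2 + 1.22 = 3.22; true-score variance = 1.44 + 1.22 = 2.66; composite reliability = 0.8261.
Max component reliability = 0.7700.
Difference = 0.8261 − 0.7700 = 0.056.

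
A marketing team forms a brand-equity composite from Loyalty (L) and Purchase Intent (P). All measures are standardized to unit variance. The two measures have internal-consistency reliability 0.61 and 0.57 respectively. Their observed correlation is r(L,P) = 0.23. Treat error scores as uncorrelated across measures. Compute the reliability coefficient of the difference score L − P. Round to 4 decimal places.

0.4675

Var(L−P) = 1 + 1 − 2·0.23 = 2 − 0.46 = 1.54.
With uncorrelated errors the cross-covariances are all true-score covariance, so they carry over unchanged; only the diagonal terms shrink to ρᵢσᵢ².
True-score variance = [0.61 + 0.57] − 0.46 = 1.18 − 0.46 = 0.72.
Reliability = 0.72 / 1.54 = 0.4675.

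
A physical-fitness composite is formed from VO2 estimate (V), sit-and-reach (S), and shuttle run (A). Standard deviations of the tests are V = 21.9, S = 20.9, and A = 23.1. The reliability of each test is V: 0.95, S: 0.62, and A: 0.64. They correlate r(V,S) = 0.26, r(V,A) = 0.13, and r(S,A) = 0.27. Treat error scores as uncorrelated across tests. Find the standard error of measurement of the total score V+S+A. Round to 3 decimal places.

19.547

Var(total) = 1450.03 + 630.247 = 2080.28.
True-score variance = 1067.96 + 630.247 = 1698.21, so reliability = 0.8163.
Error variance = 2080.28 − 1698.21 = 382.068; SEM = √382.068 = 19.547.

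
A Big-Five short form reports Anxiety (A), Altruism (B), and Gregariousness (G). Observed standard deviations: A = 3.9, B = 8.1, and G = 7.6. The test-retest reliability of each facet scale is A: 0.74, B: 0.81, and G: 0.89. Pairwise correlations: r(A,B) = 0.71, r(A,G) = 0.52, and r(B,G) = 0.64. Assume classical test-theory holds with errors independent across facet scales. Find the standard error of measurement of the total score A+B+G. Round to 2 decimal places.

4.77

Var(total) = 138.58 + 154.48 = 293.06.
True-score variance = 115.806 + 154.48 = 270.286, so reliability = 0.9223.
Error variance = 293.06 − 270.286 = 22.7741; SEM = √22.7741 = 4.77.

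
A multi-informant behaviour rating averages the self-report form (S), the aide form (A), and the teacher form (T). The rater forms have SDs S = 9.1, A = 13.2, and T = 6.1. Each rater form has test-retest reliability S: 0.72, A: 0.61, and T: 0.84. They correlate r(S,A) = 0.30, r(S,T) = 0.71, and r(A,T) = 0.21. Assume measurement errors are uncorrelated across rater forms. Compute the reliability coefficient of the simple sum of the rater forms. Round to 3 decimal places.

0.797

Var(S+A+T) = 9.1² + 13.2² + 6.1² + 2·[9.1·13.2·0.30 + 9.1·6.1·0.71 + 13.2·6.1·0.21] = 294.26 + 184.715 = 478.975.
Because errors are independent across components, Cov(Tᵢ,Tⱼ) = Cov(Xᵢ,Xⱼ); the off-diagonal part of the true-score variance is the same as above.
True-score variance = [9.1²·0.72 + 13.2²·0.61 + 6.1²·0.84] + 184.715 = 197.166 + 184.715 = 381.881.
Reliability = 381.881 / 478.975 = 0.797.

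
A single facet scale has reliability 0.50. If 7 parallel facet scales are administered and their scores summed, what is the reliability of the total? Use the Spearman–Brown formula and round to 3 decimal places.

ρ_k = kρ / (1 + (k−1)ρ) = 7·0.50 / (1 + 6·0.50) = 3.500 / 4.000 = 0.875.

0.875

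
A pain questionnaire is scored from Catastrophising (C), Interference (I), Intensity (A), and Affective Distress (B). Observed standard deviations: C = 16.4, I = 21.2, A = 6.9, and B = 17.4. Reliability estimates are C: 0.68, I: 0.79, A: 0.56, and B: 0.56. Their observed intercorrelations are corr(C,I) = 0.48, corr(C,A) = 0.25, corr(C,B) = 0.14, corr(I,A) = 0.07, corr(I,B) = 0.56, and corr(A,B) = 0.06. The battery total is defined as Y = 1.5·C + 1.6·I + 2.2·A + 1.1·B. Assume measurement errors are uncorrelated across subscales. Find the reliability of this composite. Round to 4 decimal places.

0.8379

Var(Y) = 1.5²·16.4² + 1.6²·21.2² + 2.2²·6.9² + 1.1²·17.4² + 2·[2.4·16.4·21.2·0.48 + 3.3·16.4·6.9·0.25 + 1.65·16.4·17.4·0.14 + 3.52·21.2·6.9·0.07 + 1.76·21.2·17.4·0.56 + 2.42·6.9·17.4·0.06] = 2352.5 + 1953.69 = 4306.19.
Because errors are independent across components, Cov(Tᵢ,Tⱼ) = Cov(Xᵢ,Xⱼ); the off-diagonal part of the true-score variance is the same as above.
True-score variance = [1.5²·16.4²·0.68 + 1.6²·21.2²·0.79 + 2.2²·6.9²·0.56 + 1.1²·17.4²·0.56] + 1953.69 = 1654.65 + 1953.69 = 3608.34.
Reliability = 3608.34 / 4306.19 = 0.8379.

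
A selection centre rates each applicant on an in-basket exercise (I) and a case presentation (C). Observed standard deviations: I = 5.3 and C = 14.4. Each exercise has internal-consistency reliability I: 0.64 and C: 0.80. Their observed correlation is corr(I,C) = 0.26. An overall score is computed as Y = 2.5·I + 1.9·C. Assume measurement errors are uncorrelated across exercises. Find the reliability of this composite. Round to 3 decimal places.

0.809

Var(Y) = 2.5²·5.3² + 1.9²·14.4² + 2·[4.75·5.3·14.4·0.26] = 924.132 + 188.51 = 1112.64.
With uncorrelated errors the cross-covariances are all true-score covariance, so they carry over unchanged; only the diagonal terms shrink to ρᵢσᵢ².
True-score variance = [2.5²·5.3²·0.64 + 1.9²·14.4²·0.80] + 188.51 = 711.216 + 188.51 = 899.726.
Reliability = 899.726 / 1112.64 = 0.809.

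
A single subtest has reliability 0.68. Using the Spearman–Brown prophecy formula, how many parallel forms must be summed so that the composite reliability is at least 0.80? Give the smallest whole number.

2

k ≥ ρ*(1−ρ₁)/(ρ₁(1−ρ*)) = 0.80·0.32 / (0.68·0.20) = 1.882.
Smallest integer k = 2.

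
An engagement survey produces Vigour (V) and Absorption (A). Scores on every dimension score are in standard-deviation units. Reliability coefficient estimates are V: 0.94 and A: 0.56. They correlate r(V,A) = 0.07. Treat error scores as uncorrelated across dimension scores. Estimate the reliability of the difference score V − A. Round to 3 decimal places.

Var(V−A) = 1 + 1 − 2·0.07 = 2 − 0.14 = 1.86.
Under uncorrelated errors the observed covariances equal the true-score covariances, so only the own-variance terms attenuate.
True-score variance = [0.94 + 0.56] − 0.14 = 1.5 − 0.14 = 1.36.
Reliability = 1.36 / 1.86 = 0.731.

0.731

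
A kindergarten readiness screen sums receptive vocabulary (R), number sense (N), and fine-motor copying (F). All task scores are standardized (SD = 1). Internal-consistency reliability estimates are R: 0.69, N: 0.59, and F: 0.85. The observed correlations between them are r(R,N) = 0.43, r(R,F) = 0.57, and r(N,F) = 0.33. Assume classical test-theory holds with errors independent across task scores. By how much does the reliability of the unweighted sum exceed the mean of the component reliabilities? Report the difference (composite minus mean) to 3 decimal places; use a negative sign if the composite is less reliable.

0.136

Var(sum) = 3 + 2.66 = 5.66; true-score variance = 2.13 + 2.66 = 4.79; composite reliability = 0.8463.
Mean component reliability = 0.7100.
Difference = 0.8463 − 0.7100 = 0.136.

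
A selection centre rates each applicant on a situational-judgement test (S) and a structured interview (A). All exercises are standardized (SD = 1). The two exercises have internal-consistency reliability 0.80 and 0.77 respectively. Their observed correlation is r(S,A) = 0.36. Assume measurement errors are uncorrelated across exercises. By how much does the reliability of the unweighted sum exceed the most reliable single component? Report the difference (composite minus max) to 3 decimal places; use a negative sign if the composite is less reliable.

Var(sum) = 2 + 0.72 = 2.72; true-score variance = 1.57 + 0.72 = 2.29; composite reliability = 0.8419.
Max component reliability = 0.8000.
Difference = 0.8419 − 0.8000 = 0.042.

0.042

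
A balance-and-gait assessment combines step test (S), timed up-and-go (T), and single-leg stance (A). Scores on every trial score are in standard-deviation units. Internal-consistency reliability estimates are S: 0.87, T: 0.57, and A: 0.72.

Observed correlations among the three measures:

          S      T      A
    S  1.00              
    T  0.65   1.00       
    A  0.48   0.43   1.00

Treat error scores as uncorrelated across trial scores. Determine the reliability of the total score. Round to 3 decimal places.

Var(S+T+A) = 3 + 2·[0.65 + 0.48 + 0.43] = 3 + 3.12 = 6.12.
Because errors are independent across components, Cov(Tᵢ,Tⱼ) = Cov(Xᵢ,Xⱼ); the off-diagonal part of the true-score variance is the same as above.
True-score variance = [0.87 + 0.57 + 0.72] + 3.12 = 2.16 + 3.12 = 5.28.
Reliability = 5.28 / 6.12 = 0.863.

0.863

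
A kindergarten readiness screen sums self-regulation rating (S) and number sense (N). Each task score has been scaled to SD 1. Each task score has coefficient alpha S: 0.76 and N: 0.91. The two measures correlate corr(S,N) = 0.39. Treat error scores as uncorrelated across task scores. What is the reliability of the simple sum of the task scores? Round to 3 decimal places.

0.881

Var(S+N) = 2 + 2·[0.39] = 2 + 0.78 = 2.78.
With uncorrelated errors the cross-covariances are all true-score covariance, so they carry over unchanged; only the diagonal terms shrink to ρᵢσᵢ².
True-score variance = [0.76 + 0.91] + 0.78 = 1.67 + 0.78 = 2.45.
Reliability = 2.45 / 2.78 = 0.881.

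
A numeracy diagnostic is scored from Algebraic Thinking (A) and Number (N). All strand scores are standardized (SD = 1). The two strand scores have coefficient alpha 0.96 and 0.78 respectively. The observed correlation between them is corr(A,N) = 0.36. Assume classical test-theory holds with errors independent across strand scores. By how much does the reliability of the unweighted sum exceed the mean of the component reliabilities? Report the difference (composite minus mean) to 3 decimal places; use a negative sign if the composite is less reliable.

0.034

Var(sum) = 2 + 0.72 = 2.72; true-score variance = 1.74 + 0.72 = 2.46; composite reliability = 0.9044.
Mean component reliability = 0.8700.
Difference = 0.9044 − 0.8700 = 0.034.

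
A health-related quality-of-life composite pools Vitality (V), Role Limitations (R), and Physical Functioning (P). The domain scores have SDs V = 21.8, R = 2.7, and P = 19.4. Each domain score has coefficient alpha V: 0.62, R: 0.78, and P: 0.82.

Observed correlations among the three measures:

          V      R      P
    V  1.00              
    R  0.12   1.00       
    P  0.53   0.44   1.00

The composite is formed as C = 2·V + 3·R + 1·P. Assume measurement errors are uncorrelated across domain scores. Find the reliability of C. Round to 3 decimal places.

0.768

Var(C) = 2²·21.8² + 3²·2.7² + 19.4² + 2·[6·21.8·2.7·0.12 + 2·21.8·19.4·0.53 + 3·2.7·19.4·0.44] = 2342.93 + 1119.63 = 3462.56.
Because errors are independent across components, Cov(Tᵢ,Tⱼ) = Cov(Xᵢ,Xⱼ); the off-diagonal part of the true-score variance is the same as above.
True-score variance = [2²·21.8²·0.62 + 3²·2.7²·0.78 + 19.4²·0.82] + 1119.63 = 1538.39 + 1119.63 = 2658.02.
Reliability = 2658.02 / 3462.56 = 0.768.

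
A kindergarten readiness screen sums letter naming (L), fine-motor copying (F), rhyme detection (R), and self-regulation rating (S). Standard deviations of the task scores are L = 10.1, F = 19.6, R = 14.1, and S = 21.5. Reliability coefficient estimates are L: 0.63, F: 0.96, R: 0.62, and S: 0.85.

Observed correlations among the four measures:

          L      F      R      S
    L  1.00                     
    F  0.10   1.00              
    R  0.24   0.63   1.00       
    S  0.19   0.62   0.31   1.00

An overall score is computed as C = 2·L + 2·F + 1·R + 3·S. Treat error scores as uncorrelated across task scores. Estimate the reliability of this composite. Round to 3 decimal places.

Var(C) = 2²·10.1² + 2²·19.6² + 14.1² + 3²·21.5² + 2·[4·10.1·19.6·0.10 + 2·10.1·14.1·0.24 + 6·10.1·21.5·0.19 + 2·19.6·14.1·0.63 + 6·19.6·21.5·0.62 + 3·14.1·21.5·0.31] = 6303.74 + 5185.69 = 11489.4.
Under uncorrelated errors the observed covariances equal the true-score covariances, so only the own-variance terms attenuate.
True-score variance = [2²·10.1²·0.63 + 2²·19.6²·0.96 + 14.1²·0.62 + 3²·21.5²·0.85] + 5185.69 = 5391.71 + 5185.69 = 10577.4.
Reliability = 10577.4 / 11489.4 = 0.921.

0.921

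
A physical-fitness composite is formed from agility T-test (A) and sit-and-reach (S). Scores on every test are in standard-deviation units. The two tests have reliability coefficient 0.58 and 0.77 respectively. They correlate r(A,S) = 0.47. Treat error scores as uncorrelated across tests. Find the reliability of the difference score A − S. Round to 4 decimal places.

0.3868

Var(A−S) = 1 + 1 − 2·0.47 = 2 − 0.94 = 1.06.
Because errors are independent across components, Cov(Tᵢ,Tⱼ) = Cov(Xᵢ,Xⱼ); the off-diagonal part of the true-score variance is the same as above.
True-score variance = [0.58 + 0.77] − 0.94 = 1.35 − 0.94 = 0.41.
Reliability = 0.41 / 1.06 = 0.3868.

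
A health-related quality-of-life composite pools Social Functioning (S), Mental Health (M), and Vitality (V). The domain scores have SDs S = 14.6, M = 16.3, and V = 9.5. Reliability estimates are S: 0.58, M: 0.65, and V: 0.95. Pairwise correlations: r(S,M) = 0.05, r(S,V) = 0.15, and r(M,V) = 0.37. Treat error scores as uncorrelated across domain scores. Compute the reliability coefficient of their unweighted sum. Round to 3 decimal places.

0.750

Var(S+M+V) = 14.6² + 16.3² + 9.5² + 2·[14.6·16.3·0.05 + 14.6·9.5·0.15 + 16.3·9.5·0.37] = 569.1 + 179.997 = 749.097.
With uncorrelated errors the cross-covariances are all true-score covariance, so they carry over unchanged; only the diagonal terms shrink to ρᵢσᵢ².
True-score variance = [14.6²·0.58 + 16.3²·0.65 + 9.5²·0.95] + 179.997 = 382.069 + 179.997 = 562.066.
Reliability = 562.066 / 749.097 = 0.750.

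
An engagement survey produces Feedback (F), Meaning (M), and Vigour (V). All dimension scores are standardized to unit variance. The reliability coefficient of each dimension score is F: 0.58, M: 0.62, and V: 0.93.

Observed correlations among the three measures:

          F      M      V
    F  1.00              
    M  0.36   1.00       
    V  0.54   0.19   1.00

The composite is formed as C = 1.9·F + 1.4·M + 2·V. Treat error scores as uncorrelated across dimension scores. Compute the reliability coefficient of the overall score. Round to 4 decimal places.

0.8474

Var(C) = 1.9² + 1.4² + 2² + 2·[2.66·0.36 + 3.8·0.54 + 2.8·0.19] = 9.57 + 7.0832 = 16.6532.
Because errors are independent across components, Cov(Tᵢ,Tⱼ) = Cov(Xᵢ,Xⱼ); the off-diagonal part of the true-score variance is the same as above.
True-score variance = [1.9²·0.58 + 1.4²·0.62 + 2²·0.93] + 7.0832 = 7.029 + 7.0832 = 14.1122.
Reliability = 14.1122 / 16.6532 = 0.8474.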